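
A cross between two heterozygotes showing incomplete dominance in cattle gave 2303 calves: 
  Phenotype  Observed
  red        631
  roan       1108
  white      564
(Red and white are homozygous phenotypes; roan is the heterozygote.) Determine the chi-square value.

With incomplete dominance, a heterozygote × heterozygote cross gives a 1:2:1 phenotypic ratio.
Under the 1:2:1 hypothesis (Σ ratio = 4, N = 2303):
  red: 2303 × 1/4 = 575.75
  roan: 2303 × 2/4 = 1151.5
  white: 2303 × 1/4 = 575.75
χ² = Σ (O − E)² / E
  red: (631 − 575.75)² / 575.75 = 5.3019
  roan: (1108 − 1151.5)² / 1151.5 = 1.6433
  white: (564 − 575.75)² / 575.75 = 0.2398
χ² = 5.3019 + 1.6433 + 0.2398 = 7.185

7.185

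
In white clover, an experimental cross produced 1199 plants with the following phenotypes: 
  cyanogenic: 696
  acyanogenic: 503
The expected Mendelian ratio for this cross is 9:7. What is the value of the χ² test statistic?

1.576

Expected counts for N = 1199 under a 9:7 ratio (total parts = 16):
  cyanogenic: 1199 × 9/16 = 674.4375
  acyanogenic: 1199 × 7/16 = 524.5625
χ² = Σ (O − E)² / E
  cyanogenic: (696 − 674.4375)² / 674.4375 = 0.6894
  acyanogenic: (503 − 524.5625)² / 524.5625 = 0.8863
χ² = 0.6894 + 0.8863 = 1.5757 ≈ 1.576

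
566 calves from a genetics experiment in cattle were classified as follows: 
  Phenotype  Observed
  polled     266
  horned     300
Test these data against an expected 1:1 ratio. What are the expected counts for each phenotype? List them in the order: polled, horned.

Expected counts for N = 566 under a 1:1 ratio (total parts = 2):
  polled: 566 × 1/2 = 283
  horned: 566 × 1/2 = 283

283, 283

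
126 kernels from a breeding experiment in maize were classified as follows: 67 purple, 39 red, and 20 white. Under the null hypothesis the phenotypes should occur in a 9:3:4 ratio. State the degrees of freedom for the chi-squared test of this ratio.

2

A goodness-of-fit test with 3 phenotype classes has df = 3 − 1 = 2.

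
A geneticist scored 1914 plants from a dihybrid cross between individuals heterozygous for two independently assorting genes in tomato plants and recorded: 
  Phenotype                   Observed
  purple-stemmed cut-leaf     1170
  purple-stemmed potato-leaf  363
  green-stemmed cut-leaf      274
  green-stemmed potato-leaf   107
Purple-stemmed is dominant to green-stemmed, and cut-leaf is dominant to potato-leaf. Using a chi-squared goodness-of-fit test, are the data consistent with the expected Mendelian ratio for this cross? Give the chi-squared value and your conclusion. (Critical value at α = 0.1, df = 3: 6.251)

A dihybrid F₂ with independent assortment and complete dominance at both loci gives a 9:3:3:1 phenotypic ratio.
Under the 9:3:3:1 hypothesis (Σ ratio = 16, N = 1914):
  purple-stemmed cut-leaf: 1914 × 9/16 = 1076.625
  purple-stemmed potato-leaf: 1914 × 3/16 = 358.875
  green-stemmed cut-leaf: 1914 × 3/16 = 358.875
  green-stemmed potato-leaf: 1914 × 1/16 = 119.625
χ² = Σ (O − E)² / E
  purple-stemmed cut-leaf: (1170 − 1076.625)² / 1076.625 = 8.0984
  purple-stemmed potato-leaf: (363 − 358.875)² / 358.875 = 0.0474
  green-stemmed cut-leaf: (274 − 358.875)² / 358.875 = 20.0732
  green-stemmed potato-leaf: (107 − 119.625)² / 119.625 = 1.3324
χ² = 8.0984 + 0.0474 + 20.0732 + 1.3324 = 29.5514 ≈ 29.551
Degrees of freedom = 4 − 1 = 3; critical value at α = 0.1 is 6.251.
Since 29.551 > 6.251, we reject the null hypothesis — the data do not fit the 9:3:3:1 ratio.

29.551; not consistent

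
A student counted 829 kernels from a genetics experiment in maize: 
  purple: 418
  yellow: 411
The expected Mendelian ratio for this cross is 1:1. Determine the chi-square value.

Total ratio parts = 2. Expected numbers out of 829:
  purple: 829 × 1/2 = 414.5
  yellow: 829 × 1/2 = 414.5
χ² = Σ (O − E)² / E
  purple: (418 − 414.5)² / 414.5 = 0.0296
  yellow: (411 − 414.5)² / 414.5 = 0.0296
χ² = 0.0296 + 0.0296 = 0.0592 ≈ 0.059

0.059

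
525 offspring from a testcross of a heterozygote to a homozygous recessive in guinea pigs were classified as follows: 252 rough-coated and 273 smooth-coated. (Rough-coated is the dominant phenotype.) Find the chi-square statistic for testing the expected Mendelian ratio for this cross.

0.840

A testcross of a heterozygote (Aa × aa) gives a 1:1 phenotypic ratio.
The 1:1 ratio has 2 parts, so with N = 525 the expected counts are:
  rough-coated: 525 × 1/2 = 262.5
  smooth-coated: 525 × 1/2 = 262.5
χ² = Σ (O − E)² / E
  rough-coated: (252 − 262.5)² / 262.5 = 0.4200
  smooth-coated: (273 − 262.5)² / 262.5 = 0.4200
χ² = 0.4200 + 0.4200 = 0.840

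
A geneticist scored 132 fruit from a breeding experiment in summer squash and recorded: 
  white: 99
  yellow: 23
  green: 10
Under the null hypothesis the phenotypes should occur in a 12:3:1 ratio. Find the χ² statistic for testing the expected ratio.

The 12:3:1 ratio has 16 parts, so with N = 132 the expected counts are:
  white: 132 × 12/16 = 99
  yellow: 132 × 3/16 = 24.75
  green: 132 × 1/16 = 8.25
χ² = Σ (O − E)² / E
  white: (99 − 99)² / 99 = 0.0000
  yellow: (23 − 24.75)² / 24.75 = 0.1237
  green: (10 − 8.25)² / 8.25 = 0.3712
χ² = 0.0000 + 0.1237 + 0.3712 = 0.4949 ≈ 0.495

0.495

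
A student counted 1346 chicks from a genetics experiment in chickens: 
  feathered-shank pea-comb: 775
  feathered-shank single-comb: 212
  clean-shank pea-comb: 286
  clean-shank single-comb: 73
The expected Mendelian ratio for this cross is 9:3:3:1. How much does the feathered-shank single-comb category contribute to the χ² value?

6.459

Under the 9:3:3:1 hypothesis (Σ ratio = 16, N = 1346):
  feathered-shank pea-comb: 1346 × 9/16 = 757.125
  feathered-shank single-comb: 1346 × 3/16 = 252.375
  clean-shank pea-comb: 1346 × 3/16 = 252.375
  clean-shank single-comb: 1346 × 1/16 = 84.125
Contribution of feathered-shank single-comb: (212 − 252.375)² / 252.375 = 6.4592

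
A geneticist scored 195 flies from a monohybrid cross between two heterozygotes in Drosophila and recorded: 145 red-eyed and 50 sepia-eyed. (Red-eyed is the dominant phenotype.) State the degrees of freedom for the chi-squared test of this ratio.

1

For a monohybrid cross between heterozygotes with complete dominance, the expected phenotypic ratio is 3:1.
A goodness-of-fit test with 2 phenotype classes has df = 2 − 1 = 1.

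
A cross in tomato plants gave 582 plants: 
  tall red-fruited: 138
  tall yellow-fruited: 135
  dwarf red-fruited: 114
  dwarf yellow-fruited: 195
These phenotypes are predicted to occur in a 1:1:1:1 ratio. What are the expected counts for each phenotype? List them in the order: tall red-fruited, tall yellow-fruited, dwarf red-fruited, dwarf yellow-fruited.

The 1:1:1:1 ratio has 4 parts, so with N = 582 the expected counts are:
  tall red-fruited: 582 × 1/4 = 145.5
  tall yellow-fruited: 582 × 1/4 = 145.5
  dwarf red-fruited: 582 × 1/4 = 145.5
  dwarf yellow-fruited: 582 × 1/4 = 145.5

145.5, 145.5, 145.5, 145.5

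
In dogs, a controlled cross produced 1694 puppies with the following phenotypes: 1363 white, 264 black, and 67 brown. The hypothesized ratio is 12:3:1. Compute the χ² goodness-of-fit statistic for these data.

Total ratio parts = 16. Expected numbers out of 1694:
  white: 1694 × 12/16 = 1270.5
  black: 1694 × 3/16 = 317.625
  brown: 1694 × 1/16 = 105.875
χ² = Σ (O − E)² / E
  white: (1363 − 1270.5)² / 1270.5 = 6.7346
  black: (264 − 317.625)² / 317.625 = 9.0536
  brown: (67 − 105.875)² / 105.875 = 14.2741
χ² = 6.7346 + 9.0536 + 14.2741 = 30.0623 ≈ 30.062

30.062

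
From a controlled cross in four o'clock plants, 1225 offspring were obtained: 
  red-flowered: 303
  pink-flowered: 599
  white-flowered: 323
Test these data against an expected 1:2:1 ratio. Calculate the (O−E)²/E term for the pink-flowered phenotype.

0.298

The 1:2:1 ratio has 4 parts, so with N = 1225 the expected counts are:
  red-flowered: 1225 × 1/4 = 306.25
  pink-flowered: 1225 × 2/4 = 612.5
  white-flowered: 1225 × 1/4 = 306.25
Contribution of pink-flowered: (599 − 612.5)² / 612.5 = 0.2976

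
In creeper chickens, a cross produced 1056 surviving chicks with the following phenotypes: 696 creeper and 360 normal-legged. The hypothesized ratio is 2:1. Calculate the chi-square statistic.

Under the 2:1 hypothesis (Σ ratio = 3, N = 1056):
  creeper: 1056 × 2/3 = 704
  normal-legged: 1056 × 1/3 = 352
χ² = Σ (O − E)² / E
  creeper: (696 − 704)² / 704 = 0.0909
  normal-legged: (360 − 352)² / 352 = 0.1818
χ² = 0.0909 + 0.1818 = 0.2727 ≈ 0.273

0.273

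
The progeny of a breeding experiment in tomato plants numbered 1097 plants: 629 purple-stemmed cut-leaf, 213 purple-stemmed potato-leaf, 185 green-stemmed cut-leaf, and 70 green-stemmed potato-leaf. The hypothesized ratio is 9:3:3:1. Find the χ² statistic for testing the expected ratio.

Total ratio parts = 16. Expected numbers out of 1097:
  purple-stemmed cut-leaf: 1097 × 9/16 = 617.0625
  purple-stemmed potato-leaf: 1097 × 3/16 = 205.6875
  green-stemmed cut-leaf: 1097 × 3/16 = 205.6875
  green-stemmed potato-leaf: 1097 × 1/16 = 68.5625
χ² = Σ (O − E)² / E
  purple-stemmed cut-leaf: (629 − 617.0625)² / 617.0625 = 0.2309
  purple-stemmed potato-leaf: (213 − 205.6875)² / 205.6875 = 0.2600
  green-stemmed cut-leaf: (185 − 205.6875)² / 205.6875 = 2.0807
  green-stemmed potato-leaf: (70 − 68.5625)² / 68.5625 = 0.0301
χ² = 0.2309 + 0.2600 + 2.0807 + 0.0301 = 2.6017 ≈ 2.602

2.602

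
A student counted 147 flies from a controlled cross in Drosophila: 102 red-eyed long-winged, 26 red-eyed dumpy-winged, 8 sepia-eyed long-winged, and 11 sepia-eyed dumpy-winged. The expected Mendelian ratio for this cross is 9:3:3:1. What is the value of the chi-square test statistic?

Total ratio parts = 16. Expected numbers out of 147:
  red-eyed long-winged: 147 × 9/16 = 82.6875
  red-eyed dumpy-winged: 147 × 3/16 = 27.5625
  sepia-eyed long-winged: 147 × 3/16 = 27.5625
  sepia-eyed dumpy-winged: 147 × 1/16 = 9.1875
χ² = Σ (O − E)² / E
  red-eyed long-winged: (102 − 82.6875)² / 82.6875 = 4.5106
  red-eyed dumpy-winged: (26 − 27.5625)² / 27.5625 = 0.0886
  sepia-eyed long-winged: (8 − 27.5625)² / 27.5625 = 13.8845
  sepia-eyed dumpy-winged: (11 − 9.1875)² / 9.1875 = 0.3576
χ² = 4.5106 + 0.0886 + 13.8845 + 0.3576 = 18.8413 ≈ 18.841

18.841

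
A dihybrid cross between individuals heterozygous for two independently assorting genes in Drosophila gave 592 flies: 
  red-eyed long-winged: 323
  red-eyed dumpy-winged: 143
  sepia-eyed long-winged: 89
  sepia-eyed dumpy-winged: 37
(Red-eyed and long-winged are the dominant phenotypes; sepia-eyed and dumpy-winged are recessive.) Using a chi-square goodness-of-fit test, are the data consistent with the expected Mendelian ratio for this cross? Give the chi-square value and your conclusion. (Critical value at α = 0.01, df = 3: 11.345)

13.886; not consistent

A dihybrid F₂ with independent assortment and complete dominance at both loci gives a 9:3:3:1 phenotypic ratio.
Expected counts for N = 592 under a 9:3:3:1 ratio (total parts = 16):
  red-eyed long-winged: 592 × 9/16 = 333
  red-eyed dumpy-winged: 592 × 3/16 = 111
  sepia-eyed long-winged: 592 × 3/16 = 111
  sepia-eyed dumpy-winged: 592 × 1/16 = 37
χ² = Σ (O − E)² / E
  red-eyed long-winged: (323 − 333)² / 333 = 0.3003
  red-eyed dumpy-winged: (143 − 111)² / 111 = 9.2252
  sepia-eyed long-winged: (89 − 111)² / 111 = 4.3604
  sepia-eyed dumpy-winged: (37 − 37)² / 37 = 0.0000
χ² = 0.3003 + 9.2252 + 4.3604 + 0.0000 = 13.8859 ≈ 13.886
Degrees of freedom = 4 − 1 = 3; critical value at α = 0.01 is 11.345.
Since 13.886 > 11.345, we reject the null hypothesis — the data do not fit the 9:3:3:1 ratio.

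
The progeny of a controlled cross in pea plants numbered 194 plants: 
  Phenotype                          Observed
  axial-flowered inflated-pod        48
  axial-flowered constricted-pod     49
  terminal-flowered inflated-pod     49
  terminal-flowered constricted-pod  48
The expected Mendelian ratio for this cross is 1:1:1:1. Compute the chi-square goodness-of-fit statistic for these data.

Expected counts for N = 194 under a 1:1:1:1 ratio (total parts = 4):
  axial-flowered inflated-pod: 194 × 1/4 = 48.5
  axial-flowered constricted-pod: 194 × 1/4 = 48.5
  terminal-flowered inflated-pod: 194 × 1/4 = 48.5
  terminal-flowered constricted-pod: 194 × 1/4 = 48.5
χ² = Σ (O − E)² / E
  axial-flowered inflated-pod: (48 − 48.5)² / 48.5 = 0.0052
  axial-flowered constricted-pod: (49 − 48.5)² / 48.5 = 0.0052
  terminal-flowered inflated-pod: (49 − 48.5)² / 48.5 = 0.0052
  terminal-flowered constricted-pod: (48 − 48.5)² / 48.5 = 0.0052
χ² = 0.0052 + 0.0052 + 0.0052 + 0.0052 = 0.0208 ≈ 0.021

0.021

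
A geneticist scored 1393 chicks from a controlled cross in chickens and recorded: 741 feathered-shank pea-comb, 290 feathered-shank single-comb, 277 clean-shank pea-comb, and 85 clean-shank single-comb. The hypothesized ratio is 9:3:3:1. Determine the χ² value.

Under the 9:3:3:1 hypothesis (Σ ratio = 16, N = 1393):
  feathered-shank pea-comb: 1393 × 9/16 = 783.5625
  feathered-shank single-comb: 1393 × 3/16 = 261.1875
  clean-shank pea-comb: 1393 × 3/16 = 261.1875
  clean-shank single-comb: 1393 × 1/16 = 87.0625
χ² = Σ (O − E)² / E
  feathered-shank pea-comb: (741 − 783.5625)² / 783.5625 = 2.3120
  feathered-shank single-comb: (290 − 261.1875)² / 261.1875 = 3.1784
  clean-shank pea-comb: (277 − 261.1875)² / 261.1875 = 0.9573
  clean-shank single-comb: (85 − 87.0625)² / 87.0625 = 0.0489
χ² = 2.3120 + 3.1784 + 0.9573 + 0.0489 = 6.4966 ≈ 6.497

6.497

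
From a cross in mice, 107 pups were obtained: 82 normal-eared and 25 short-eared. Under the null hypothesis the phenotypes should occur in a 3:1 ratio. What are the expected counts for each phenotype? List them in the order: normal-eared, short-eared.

80.25, 26.75

Under the 3:1 hypothesis (Σ ratio = 4, N = 107):
  normal-eared: 107 × 3/4 = 80.25
  short-eared: 107 × 1/4 = 26.75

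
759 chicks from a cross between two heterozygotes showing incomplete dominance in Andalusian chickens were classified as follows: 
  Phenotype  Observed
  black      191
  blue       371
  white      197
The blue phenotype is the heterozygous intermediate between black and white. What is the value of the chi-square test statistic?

0.476

With incomplete dominance, a heterozygote × heterozygote cross gives a 1:2:1 phenotypic ratio.
Total ratio parts = 4. Expected numbers out of 759:
  black: 759 × 1/4 = 189.75
  blue: 759 × 2/4 = 379.5
  white: 759 × 1/4 = 189.75
χ² = Σ (O − E)² / E
  black: (191 − 189.75)² / 189.75 = 0.0082
  blue: (371 − 379.5)² / 379.5 = 0.1904
  white: (197 − 189.75)² / 189.75 = 0.2770
χ² = 0.0082 + 0.1904 + 0.2770 = 0.4756 ≈ 0.476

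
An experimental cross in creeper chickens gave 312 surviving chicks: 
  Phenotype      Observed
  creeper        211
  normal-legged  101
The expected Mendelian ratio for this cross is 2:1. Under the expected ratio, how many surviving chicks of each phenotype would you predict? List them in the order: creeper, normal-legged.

208, 104

Under the 2:1 hypothesis (Σ ratio = 3, N = 312):
  creeper: 312 × 2/3 = 208
  normal-legged: 312 × 1/3 = 104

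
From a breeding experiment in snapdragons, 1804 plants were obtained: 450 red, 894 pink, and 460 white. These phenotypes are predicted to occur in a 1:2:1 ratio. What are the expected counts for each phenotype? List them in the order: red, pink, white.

451, 902, 451

Under the 1:2:1 hypothesis (Σ ratio = 4, N = 1804):
  red: 1804 × 1/4 = 451
  pink: 1804 × 2/4 = 902
  white: 1804 × 1/4 = 451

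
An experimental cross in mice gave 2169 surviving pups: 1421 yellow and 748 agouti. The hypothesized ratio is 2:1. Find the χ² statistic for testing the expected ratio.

1.297

The 2:1 ratio has 3 parts, so with N = 2169 the expected counts are:
  yellow: 2169 × 2/3 = 1446
  agouti: 2169 × 1/3 = 723
χ² = Σ (O − E)² / E
  yellow: (1421 − 1446)² / 1446 = 0.4322
  agouti: (748 − 723)² / 723 = 0.8645
χ² = 0.4322 + 0.8645 = 1.2967 ≈ 1.297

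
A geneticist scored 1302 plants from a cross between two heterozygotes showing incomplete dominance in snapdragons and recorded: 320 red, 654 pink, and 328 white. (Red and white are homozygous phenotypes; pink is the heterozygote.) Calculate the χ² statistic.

0.126

With incomplete dominance, a heterozygote × heterozygote cross gives a 1:2:1 phenotypic ratio.
Expected counts for N = 1302 under a 1:2:1 ratio (total parts = 4):
  red: 1302 × 1/4 = 325.5
  pink: 1302 × 2/4 = 651
  white: 1302 × 1/4 = 325.5
χ² = Σ (O − E)² / E
  red: (320 − 325.5)² / 325.5 = 0.0929
  pink: (654 − 651)² / 651 = 0.0138
  white: (328 − 325.5)² / 325.5 = 0.0192
χ² = 0.0929 + 0.0138 + 0.0192 = 0.1259 ≈ 0.126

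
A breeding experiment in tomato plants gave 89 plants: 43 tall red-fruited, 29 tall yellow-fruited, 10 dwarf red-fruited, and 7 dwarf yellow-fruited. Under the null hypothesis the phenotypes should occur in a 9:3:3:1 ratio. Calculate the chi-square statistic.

13.132

The 9:3:3:1 ratio has 16 parts, so with N = 89 the expected counts are:
  tall red-fruited: 89 × 9/16 = 50.0625
  tall yellow-fruited: 89 × 3/16 = 16.6875
  dwarf red-fruited: 89 × 3/16 = 16.6875
  dwarf yellow-fruited: 89 × 1/16 = 5.5625
χ² = Σ (O − E)² / E
  tall red-fruited: (43 − 50.0625)² / 50.0625 = 0.9963
  tall yellow-fruited: (29 − 16.6875)² / 16.6875 = 9.0845
  dwarf red-fruited: (10 − 16.6875)² / 16.6875 = 2.6800
  dwarf yellow-fruited: (7 − 5.5625)² / 5.5625 = 0.3715
χ² = 0.9963 + 9.0845 + 2.6800 + 0.3715 = 13.1323 ≈ 13.132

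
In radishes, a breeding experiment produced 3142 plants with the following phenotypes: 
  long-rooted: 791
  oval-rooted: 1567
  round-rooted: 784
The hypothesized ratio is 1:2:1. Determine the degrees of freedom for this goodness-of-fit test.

2

A goodness-of-fit test with 3 phenotype classes has df = 3 − 1 = 2.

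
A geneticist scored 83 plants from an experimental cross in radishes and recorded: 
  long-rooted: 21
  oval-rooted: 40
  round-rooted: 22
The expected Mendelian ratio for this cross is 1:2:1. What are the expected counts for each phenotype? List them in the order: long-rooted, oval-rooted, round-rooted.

Under the 1:2:1 hypothesis (Σ ratio = 4, N = 83):
  long-rooted: 83 × 1/4 = 20.75
  oval-rooted: 83 × 2/4 = 41.5
  round-rooted: 83 × 1/4 = 20.75

20.75, 41.5, 20.75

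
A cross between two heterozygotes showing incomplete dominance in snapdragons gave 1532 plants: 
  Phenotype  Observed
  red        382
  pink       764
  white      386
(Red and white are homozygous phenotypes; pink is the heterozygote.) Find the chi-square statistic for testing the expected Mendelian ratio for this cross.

0.031

With incomplete dominance, a heterozygote × heterozygote cross gives a 1:2:1 phenotypic ratio.
Expected counts for N = 1532 under a 1:2:1 ratio (total parts = 4):
  red: 1532 × 1/4 = 383
  pink: 1532 × 2/4 = 766
  white: 1532 × 1/4 = 383
χ² = Σ (O − E)² / E
  red: (382 − 383)² / 383 = 0.0026
  pink: (764 − 766)² / 766 = 0.0052
  white: (386 − 383)² / 383 = 0.0235
χ² = 0.0026 + 0.0052 + 0.0235 = 0.0313 ≈ 0.031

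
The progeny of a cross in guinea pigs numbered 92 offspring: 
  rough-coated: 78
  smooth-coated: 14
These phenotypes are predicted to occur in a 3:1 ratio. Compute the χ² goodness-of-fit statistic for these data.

Total ratio parts = 4. Expected numbers out of 92:
  rough-coated: 92 × 3/4 = 69
  smooth-coated: 92 × 1/4 = 23
χ² = Σ (O − E)² / E
  rough-coated: (78 − 69)² / 69 = 1.1739
  smooth-coated: (14 − 23)² / 23 = 3.5217
χ² = 1.1739 + 3.5217 = 4.6956 ≈ 4.696

4.696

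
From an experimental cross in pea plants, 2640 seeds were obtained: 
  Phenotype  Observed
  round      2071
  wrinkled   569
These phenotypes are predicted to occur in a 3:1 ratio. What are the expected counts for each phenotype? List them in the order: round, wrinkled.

The 3:1 ratio has 4 parts, so with N = 2640 the expected counts are:
  round: 2640 × 3/4 = 1980
  wrinkled: 2640 × 1/4 = 660

1980, 660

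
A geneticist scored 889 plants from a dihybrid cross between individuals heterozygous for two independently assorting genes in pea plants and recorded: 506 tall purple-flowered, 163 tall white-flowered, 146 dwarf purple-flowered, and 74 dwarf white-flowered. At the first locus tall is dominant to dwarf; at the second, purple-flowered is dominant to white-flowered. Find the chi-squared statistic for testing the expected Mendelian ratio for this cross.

8.838

A dihybrid F₂ with independent assortment and complete dominance at both loci gives a 9:3:3:1 phenotypic ratio.
Total ratio parts = 16. Expected numbers out of 889:
  tall purple-flowered: 889 × 9/16 = 500.0625
  tall white-flowered: 889 × 3/16 = 166.6875
  dwarf purple-flowered: 889 × 3/16 = 166.6875
  dwarf white-flowered: 889 × 1/16 = 55.5625
χ² = Σ (O − E)² / E
  tall purple-flowered: (506 − 500.0625)² / 500.0625 = 0.0705
  tall white-flowered: (163 − 166.6875)² / 166.6875 = 0.0816
  dwarf purple-flowered: (146 − 166.6875)² / 166.6875 = 2.5675
  dwarf white-flowered: (74 − 55.5625)² / 55.5625 = 6.1182
χ² = 0.0705 + 0.0816 + 2.5675 + 6.1182 = 8.8378 ≈ 8.838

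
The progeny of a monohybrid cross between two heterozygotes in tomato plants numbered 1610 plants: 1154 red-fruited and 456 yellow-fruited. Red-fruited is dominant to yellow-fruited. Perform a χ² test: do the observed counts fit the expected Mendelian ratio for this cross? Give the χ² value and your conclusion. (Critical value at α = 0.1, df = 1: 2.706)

For a monohybrid cross between heterozygotes with complete dominance, the expected phenotypic ratio is 3:1.
Expected counts for N = 1610 under a 3:1 ratio (total parts = 4):
  red-fruited: 1610 × 3/4 = 1207.5
  yellow-fruited: 1610 × 1/4 = 402.5
χ² = Σ (O − E)² / E
  red-fruited: (1154 − 1207.5)² / 1207.5 = 2.3704
  yellow-fruited: (456 − 402.5)² / 402.5 = 7.1112
χ² = 2.3704 + 7.1112 = 9.4816 ≈ 9.482
Degrees of freedom = 2 − 1 = 1; critical value at α = 0.1 is 2.706.
Since 9.482 > 2.706, we reject the null hypothesis — the data do not fit the 3:1 ratio.

9.482; not consistent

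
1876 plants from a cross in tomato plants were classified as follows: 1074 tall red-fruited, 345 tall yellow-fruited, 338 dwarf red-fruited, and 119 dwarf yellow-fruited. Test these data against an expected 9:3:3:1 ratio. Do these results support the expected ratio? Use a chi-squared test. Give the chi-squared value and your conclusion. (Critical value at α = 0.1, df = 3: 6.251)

1.026; consistent

The 9:3:3:1 ratio has 16 parts, so with N = 1876 the expected counts are:
  tall red-fruited: 1876 × 9/16 = 1055.25
  tall yellow-fruited: 1876 × 3/16 = 351.75
  dwarf red-fruited: 1876 × 3/16 = 351.75
  dwarf yellow-fruited: 1876 × 1/16 = 117.25
χ² = Σ (O − E)² / E
  tall red-fruited: (1074 − 1055.25)² / 1055.25 = 0.3332
  tall yellow-fruited: (345 − 351.75)² / 351.75 = 0.1295
  dwarf red-fruited: (338 − 351.75)² / 351.75 = 0.5375
  dwarf yellow-fruited: (119 − 117.25)² / 117.25 = 0.0261
χ² = 0.3332 + 0.1295 + 0.5375 + 0.0261 = 1.0263 ≈ 1.026
Degrees of freedom = 4 − 1 = 3; critical value at α = 0.1 is 6.251.
Since 1.026 < 6.251, we fail to reject the null hypothesis — the data are consistent with the 9:3:3:1 ratio.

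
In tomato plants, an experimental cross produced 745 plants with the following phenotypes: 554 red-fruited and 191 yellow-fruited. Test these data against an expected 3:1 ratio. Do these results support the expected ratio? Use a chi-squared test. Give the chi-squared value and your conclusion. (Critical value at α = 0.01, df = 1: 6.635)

0.162; consistent

Under the 3:1 hypothesis (Σ ratio = 4, N = 745):
  red-fruited: 745 × 3/4 = 558.75
  yellow-fruited: 745 × 1/4 = 186.25
χ² = Σ (O − E)² / E
  red-fruited: (554 − 558.75)² / 558.75 = 0.0404
  yellow-fruited: (191 − 186.25)² / 186.25 = 0.1211
χ² = 0.0404 + 0.1211 = 0.1615 ≈ 0.162
Degrees of freedom = 2 − 1 = 1; critical value at α = 0.01 is 6.635.
Since 0.162 < 6.635, we fail to reject the null hypothesis — the data are consistent with the 3:1 ratio.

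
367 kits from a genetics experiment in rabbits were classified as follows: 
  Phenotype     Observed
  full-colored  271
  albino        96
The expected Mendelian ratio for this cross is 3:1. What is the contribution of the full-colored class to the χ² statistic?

0.066

Expected counts for N = 367 under a 3:1 ratio (total parts = 4):
  full-colored: 367 × 3/4 = 275.25
  albino: 367 × 1/4 = 91.75
Contribution of full-colored: (271 − 275.25)² / 275.25 = 0.0656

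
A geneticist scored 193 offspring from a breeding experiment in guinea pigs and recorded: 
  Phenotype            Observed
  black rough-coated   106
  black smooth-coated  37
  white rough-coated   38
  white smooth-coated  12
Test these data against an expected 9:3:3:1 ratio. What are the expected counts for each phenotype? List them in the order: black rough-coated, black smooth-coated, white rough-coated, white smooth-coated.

108.5625, 36.1875, 36.1875, 12.0625

Expected counts for N = 193 under a 9:3:3:1 ratio (total parts = 16):
  black rough-coated: 193 × 9/16 = 108.5625
  black smooth-coated: 193 × 3/16 = 36.1875
  white rough-coated: 193 × 3/16 = 36.1875
  white smooth-coated: 193 × 1/16 = 12.0625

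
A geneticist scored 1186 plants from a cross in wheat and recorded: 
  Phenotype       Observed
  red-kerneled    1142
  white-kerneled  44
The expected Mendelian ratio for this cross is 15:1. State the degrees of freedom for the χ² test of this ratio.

1

A goodness-of-fit test with 2 phenotype classes has df = 2 − 1 = 1.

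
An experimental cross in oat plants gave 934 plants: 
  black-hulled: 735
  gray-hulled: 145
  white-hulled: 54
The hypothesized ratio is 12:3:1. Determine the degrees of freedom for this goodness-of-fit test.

A goodness-of-fit test with 3 phenotype classes has df = 3 − 1 = 2.

2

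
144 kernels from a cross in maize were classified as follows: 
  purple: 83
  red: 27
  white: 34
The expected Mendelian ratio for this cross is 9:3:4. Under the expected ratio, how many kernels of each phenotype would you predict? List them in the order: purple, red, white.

Total ratio parts = 16. Expected numbers out of 144:
  purple: 144 × 9/16 = 81
  red: 144 × 3/16 = 27
  white: 144 × 4/16 = 36

81, 27, 36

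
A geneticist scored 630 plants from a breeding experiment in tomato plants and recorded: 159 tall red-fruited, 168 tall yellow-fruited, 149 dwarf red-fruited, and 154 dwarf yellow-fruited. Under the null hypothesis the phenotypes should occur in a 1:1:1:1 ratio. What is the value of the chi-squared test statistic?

Expected counts for N = 630 under a 1:1:1:1 ratio (total parts = 4):
  tall red-fruited: 630 × 1/4 = 157.5
  tall yellow-fruited: 630 × 1/4 = 157.5
  dwarf red-fruited: 630 × 1/4 = 157.5
  dwarf yellow-fruited: 630 × 1/4 = 157.5
χ² = Σ (O − E)² / E
  tall red-fruited: (159 − 157.5)² / 157.5 = 0.0143
  tall yellow-fruited: (168 − 157.5)² / 157.5 = 0.7000
  dwarf red-fruited: (149 − 157.5)² / 157.5 = 0.4587
  dwarf yellow-fruited: (154 − 157.5)² / 157.5 = 0.0778
χ² = 0.0143 + 0.7000 + 0.4587 + 0.0778 = 1.2508 ≈ 1.251

1.251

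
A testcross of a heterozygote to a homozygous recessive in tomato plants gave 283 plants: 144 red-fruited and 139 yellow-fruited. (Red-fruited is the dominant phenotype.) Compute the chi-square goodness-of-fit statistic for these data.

0.088

A testcross of a heterozygote (Aa × aa) gives a 1:1 phenotypic ratio.
Under the 1:1 hypothesis (Σ ratio = 2, N = 283):
  red-fruited: 283 × 1/2 = 141.5
  yellow-fruited: 283 × 1/2 = 141.5
χ² = Σ (O − E)² / E
  red-fruited: (144 − 141.5)² / 141.5 = 0.0442
  yellow-fruited: (139 − 141.5)² / 141.5 = 0.0442
χ² = 0.0442 + 0.0442 = 0.0884 ≈ 0.088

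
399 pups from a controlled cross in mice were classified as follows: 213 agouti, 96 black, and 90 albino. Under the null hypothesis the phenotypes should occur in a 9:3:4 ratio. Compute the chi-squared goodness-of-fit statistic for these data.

Under the 9:3:4 hypothesis (Σ ratio = 16, N = 399):
  agouti: 399 × 9/16 = 224.4375
  black: 399 × 3/16 = 74.8125
  albino: 399 × 4/16 = 99.75
χ² = Σ (O − E)² / E
  agouti: (213 − 224.4375)² / 224.4375 = 0.5829
  black: (96 − 74.8125)² / 74.8125 = 6.0005
  albino: (90 − 99.75)² / 99.75 = 0.9530
χ² = 0.5829 + 6.0005 + 0.9530 = 7.5364 ≈ 7.536

7.536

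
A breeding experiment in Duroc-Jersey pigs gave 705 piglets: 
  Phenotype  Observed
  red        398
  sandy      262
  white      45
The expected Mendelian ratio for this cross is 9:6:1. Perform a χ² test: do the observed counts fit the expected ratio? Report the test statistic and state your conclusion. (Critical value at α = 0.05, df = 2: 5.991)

Expected counts for N = 705 under a 9:6:1 ratio (total parts = 16):
  red: 705 × 9/16 = 396.5625
  sandy: 705 × 6/16 = 264.375
  white: 705 × 1/16 = 44.0625
χ² = Σ (O − E)² / E
  red: (398 − 396.5625)² / 396.5625 = 0.0052
  sandy: (262 − 264.375)² / 264.375 = 0.0213
  white: (45 − 44.0625)² / 44.0625 = 0.0199
χ² = 0.0052 + 0.0213 + 0.0199 = 0.0464 ≈ 0.046
Degrees of freedom = 3 − 1 = 2; critical value at α = 0.05 is 5.991.
Since 0.046 < 5.991, we fail to reject the null hypothesis — the data are consistent with the 9:6:1 ratio.

0.046; consistent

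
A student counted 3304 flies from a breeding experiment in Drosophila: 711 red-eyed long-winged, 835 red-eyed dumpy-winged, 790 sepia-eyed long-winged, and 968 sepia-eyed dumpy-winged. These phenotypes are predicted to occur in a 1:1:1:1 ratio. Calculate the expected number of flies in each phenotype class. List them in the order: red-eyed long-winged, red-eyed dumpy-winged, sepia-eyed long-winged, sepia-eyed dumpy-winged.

826, 826, 826, 826

Total ratio parts = 4. Expected numbers out of 3304:
  red-eyed long-winged: 3304 × 1/4 = 826
  red-eyed dumpy-winged: 3304 × 1/4 = 826
  sepia-eyed long-winged: 3304 × 1/4 = 826
  sepia-eyed dumpy-winged: 3304 × 1/4 = 826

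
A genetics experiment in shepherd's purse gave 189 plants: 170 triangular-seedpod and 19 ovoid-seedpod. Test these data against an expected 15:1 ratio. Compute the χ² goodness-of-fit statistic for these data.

4.665

Under the 15:1 hypothesis (Σ ratio = 16, N = 189):
  triangular-seedpod: 189 × 15/16 = 177.1875
  ovoid-seedpod: 189 × 1/16 = 11.8125
χ² = Σ (O − E)² / E
  triangular-seedpod: (170 − 177.1875)² / 177.1875 = 0.2916
  ovoid-seedpod: (19 − 11.8125)² / 11.8125 = 4.3733
χ² = 0.2916 + 4.3733 = 4.6649 ≈ 4.665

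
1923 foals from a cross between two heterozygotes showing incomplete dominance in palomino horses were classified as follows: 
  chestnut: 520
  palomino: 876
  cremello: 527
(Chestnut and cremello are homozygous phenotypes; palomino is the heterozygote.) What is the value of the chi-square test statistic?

With incomplete dominance, a heterozygote × heterozygote cross gives a 1:2:1 phenotypic ratio.
Expected counts for N = 1923 under a 1:2:1 ratio (total parts = 4):
  chestnut: 1923 × 1/4 = 480.75
  palomino: 1923 × 2/4 = 961.5
  cremello: 1923 × 1/4 = 480.75
χ² = Σ (O − E)² / E
  chestnut: (520 − 480.75)² / 480.75 = 3.2045
  palomino: (876 − 961.5)² / 961.5 = 7.6030
  cremello: (527 − 480.75)² / 480.75 = 4.4494
χ² = 3.2045 + 7.6030 + 4.4494 = 15.2569 ≈ 15.257

15.257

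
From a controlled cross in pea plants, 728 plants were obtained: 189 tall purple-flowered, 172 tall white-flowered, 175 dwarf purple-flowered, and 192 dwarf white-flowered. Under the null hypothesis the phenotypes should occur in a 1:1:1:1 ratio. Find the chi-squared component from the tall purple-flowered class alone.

Total ratio parts = 4. Expected numbers out of 728:
  tall purple-flowered: 728 × 1/4 = 182
  tall white-flowered: 728 × 1/4 = 182
  dwarf purple-flowered: 728 × 1/4 = 182
  dwarf white-flowered: 728 × 1/4 = 182
Contribution of tall purple-flowered: (189 − 182)² / 182 = 0.2692

0.269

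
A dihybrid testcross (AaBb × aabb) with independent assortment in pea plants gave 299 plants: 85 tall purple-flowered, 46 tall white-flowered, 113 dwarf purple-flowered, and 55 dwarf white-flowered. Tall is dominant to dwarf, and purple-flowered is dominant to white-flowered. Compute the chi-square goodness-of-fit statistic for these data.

A dihybrid testcross with independent assortment gives a 1:1:1:1 ratio.
The 1:1:1:1 ratio has 4 parts, so with N = 299 the expected counts are:
  tall purple-flowered: 299 × 1/4 = 74.75
  tall white-flowered: 299 × 1/4 = 74.75
  dwarf purple-flowered: 299 × 1/4 = 74.75
  dwarf white-flowered: 299 × 1/4 = 74.75
χ² = Σ (O − E)² / E
  tall purple-flowered: (85 − 74.75)² / 74.75 = 1.4055
  tall white-flowered: (46 − 74.75)² / 74.75 = 11.0577
  dwarf purple-flowered: (113 − 74.75)² / 74.75 = 19.5727
  dwarf white-flowered: (55 − 74.75)² / 74.75 = 5.2182
χ² = 1.4055 + 11.0577 + 19.5727 + 5.2182 = 37.2541 ≈ 37.254

37.254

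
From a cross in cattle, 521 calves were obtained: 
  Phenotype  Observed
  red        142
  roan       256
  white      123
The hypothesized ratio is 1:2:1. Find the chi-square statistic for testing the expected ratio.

1.541

The 1:2:1 ratio has 4 parts, so with N = 521 the expected counts are:
  red: 521 × 1/4 = 130.25
  roan: 521 × 2/4 = 260.5
  white: 521 × 1/4 = 130.25
χ² = Σ (O − E)² / E
  red: (142 − 130.25)² / 130.25 = 1.0600
  roan: (256 − 260.5)² / 260.5 = 0.0777
  white: (123 − 130.25)² / 130.25 = 0.4036
χ² = 1.0600 + 0.0777 + 0.4036 = 1.5413 ≈ 1.541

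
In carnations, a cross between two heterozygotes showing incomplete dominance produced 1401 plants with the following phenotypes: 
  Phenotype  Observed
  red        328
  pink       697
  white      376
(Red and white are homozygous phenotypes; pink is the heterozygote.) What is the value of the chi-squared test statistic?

3.324

With incomplete dominance, a heterozygote × heterozygote cross gives a 1:2:1 phenotypic ratio.
Under the 1:2:1 hypothesis (Σ ratio = 4, N = 1401):
  red: 1401 × 1/4 = 350.25
  pink: 1401 × 2/4 = 700.5
  white: 1401 × 1/4 = 350.25
χ² = Σ (O − E)² / E
  red: (328 − 350.25)² / 350.25 = 1.4135
  pink: (697 − 700.5)² / 700.5 = 0.0175
  white: (376 − 350.25)² / 350.25 = 1.8931
χ² = 1.4135 + 0.0175 + 1.8931 = 3.3241 ≈ 3.324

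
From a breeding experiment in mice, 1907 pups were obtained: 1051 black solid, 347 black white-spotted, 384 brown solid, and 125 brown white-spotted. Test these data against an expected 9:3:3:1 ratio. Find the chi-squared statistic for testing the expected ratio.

Expected counts for N = 1907 under a 9:3:3:1 ratio (total parts = 16):
  black solid: 1907 × 9/16 = 1072.6875
  black white-spotted: 1907 × 3/16 = 357.5625
  brown solid: 1907 × 3/16 = 357.5625
  brown white-spotted: 1907 × 1/16 = 119.1875
χ² = Σ (O − E)² / E
  black solid: (1051 − 1072.6875)² / 1072.6875 = 0.4385
  black white-spotted: (347 − 357.5625)² / 357.5625 = 0.3120
  brown solid: (384 − 357.5625)² / 357.5625 = 1.9547
  brown white-spotted: (125 − 119.1875)² / 119.1875 = 0.2835
χ² = 0.4385 + 0.3120 + 1.9547 + 0.2835 = 2.9887 ≈ 2.989

2.989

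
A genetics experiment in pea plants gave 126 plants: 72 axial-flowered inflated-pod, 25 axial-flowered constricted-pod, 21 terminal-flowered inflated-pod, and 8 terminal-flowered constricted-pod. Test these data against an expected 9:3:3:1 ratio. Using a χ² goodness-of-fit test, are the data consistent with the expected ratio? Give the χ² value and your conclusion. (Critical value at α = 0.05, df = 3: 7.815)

0.392; consistent

Total ratio parts = 16. Expected numbers out of 126:
  axial-flowered inflated-pod: 126 × 9/16 = 70.875
  axial-flowered constricted-pod: 126 × 3/16 = 23.625
  terminal-flowered inflated-pod: 126 × 3/16 = 23.625
  terminal-flowered constricted-pod: 126 × 1/16 = 7.875
χ² = Σ (O − E)² / E
  axial-flowered inflated-pod: (72 − 70.875)² / 70.875 = 0.0179
  axial-flowered constricted-pod: (25 − 23.625)² / 23.625 = 0.0800
  terminal-flowered inflated-pod: (21 − 23.625)² / 23.625 = 0.2917
  terminal-flowered constricted-pod: (8 − 7.875)² / 7.875 = 0.0020
χ² = 0.0179 + 0.0800 + 0.2917 + 0.0020 = 0.3916 ≈ 0.392
Degrees of freedom = 4 − 1 = 3; critical value at α = 0.05 is 7.815.
Since 0.392 < 7.815, we fail to reject the null hypothesis — the data are consistent with the 9:3:3:1 ratio.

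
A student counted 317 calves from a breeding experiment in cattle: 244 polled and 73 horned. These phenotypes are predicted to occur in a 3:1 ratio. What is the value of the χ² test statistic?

0.657

The 3:1 ratio has 4 parts, so with N = 317 the expected counts are:
  polled: 317 × 3/4 = 237.75
  horned: 317 × 1/4 = 79.25
χ² = Σ (O − E)² / E
  polled: (244 − 237.75)² / 237.75 = 0.1643
  horned: (73 − 79.25)² / 79.25 = 0.4929
χ² = 0.1643 + 0.4929 = 0.6572 ≈ 0.657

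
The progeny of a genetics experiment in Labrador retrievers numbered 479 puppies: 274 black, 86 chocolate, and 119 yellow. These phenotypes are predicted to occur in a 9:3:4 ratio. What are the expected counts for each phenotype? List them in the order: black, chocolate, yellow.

The 9:3:4 ratio has 16 parts, so with N = 479 the expected counts are:
  black: 479 × 9/16 = 269.4375
  chocolate: 479 × 3/16 = 89.8125
  yellow: 479 × 4/16 = 119.75

269.4375, 89.8125, 119.75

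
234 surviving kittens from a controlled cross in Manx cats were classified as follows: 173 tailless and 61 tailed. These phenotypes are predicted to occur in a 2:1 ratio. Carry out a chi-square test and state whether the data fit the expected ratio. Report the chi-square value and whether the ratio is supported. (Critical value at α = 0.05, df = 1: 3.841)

5.558; not consistent

Total ratio parts = 3. Expected numbers out of 234:
  tailless: 234 × 2/3 = 156
  tailed: 234 × 1/3 = 78
χ² = Σ (O − E)² / E
  tailless: (173 − 156)² / 156 = 1.8526
  tailed: (61 − 78)² / 78 = 3.7051
χ² = 1.8526 + 3.7051 = 5.5577 ≈ 5.558
Degrees of freedom = 2 − 1 = 1; critical value at α = 0.05 is 3.841.
Since 5.558 > 3.841, we reject the null hypothesis — the data do not fit the 2:1 ratio.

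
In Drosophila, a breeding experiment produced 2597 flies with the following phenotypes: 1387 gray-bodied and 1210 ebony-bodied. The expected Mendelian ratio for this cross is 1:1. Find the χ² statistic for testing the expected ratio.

Total ratio parts = 2. Expected numbers out of 2597:
  gray-bodied: 2597 × 1/2 = 1298.5
  ebony-bodied: 2597 × 1/2 = 1298.5
χ² = Σ (O − E)² / E
  gray-bodied: (1387 − 1298.5)² / 1298.5 = 6.0318
  ebony-bodied: (1210 − 1298.5)² / 1298.5 = 6.0318
χ² = 6.0318 + 6.0318 = 12.0636 ≈ 12.064

12.064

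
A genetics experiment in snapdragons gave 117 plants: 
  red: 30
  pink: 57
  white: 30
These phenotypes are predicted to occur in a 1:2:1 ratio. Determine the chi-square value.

0.077

Under the 1:2:1 hypothesis (Σ ratio = 4, N = 117):
  red: 117 × 1/4 = 29.25
  pink: 117 × 2/4 = 58.5
  white: 117 × 1/4 = 29.25
χ² = Σ (O − E)² / E
  red: (30 − 29.25)² / 29.25 = 0.0192
  pink: (57 − 58.5)² / 58.5 = 0.0385
  white: (30 − 29.25)² / 29.25 = 0.0192
χ² = 0.0192 + 0.0385 + 0.0192 = 0.0769 ≈ 0.077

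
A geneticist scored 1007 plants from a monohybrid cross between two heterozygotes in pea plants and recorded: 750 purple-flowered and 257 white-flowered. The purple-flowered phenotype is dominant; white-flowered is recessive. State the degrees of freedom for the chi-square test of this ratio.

1

For a monohybrid cross between heterozygotes with complete dominance, the expected phenotypic ratio is 3:1.
A goodness-of-fit test with 2 phenotype classes has df = 2 − 1 = 1.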